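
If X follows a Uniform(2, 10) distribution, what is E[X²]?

Using the identity E[X²] = Var(X) + (E[X])²:
E[X] = 6
Var(X) = \frac{16}{3}
E[X²] = \frac{16}{3} + (6)²
= \frac{124}{3}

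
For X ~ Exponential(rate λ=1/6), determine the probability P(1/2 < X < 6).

P(1/2 < X < 6) = ∫_{1/2}^{6} f(x) dx
where f(x) = \frac{e^{- \frac{x}{6}}}{6}
= - \frac{1}{e} + e^{- \frac{1}{12}}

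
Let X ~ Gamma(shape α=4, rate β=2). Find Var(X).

For X ~ Gamma(shape α=4, rate β=2):
Var(X) = 1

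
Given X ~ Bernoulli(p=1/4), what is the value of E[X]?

For X ~ Bernoulli(p=1/4), the expected value is:
E[X] = \frac{1}{4}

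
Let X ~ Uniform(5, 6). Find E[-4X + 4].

For X ~ Uniform(5, 6):
E[X] = \frac{11}{2}
E[-4X + 4] = -4 × E[X] + 4 = -18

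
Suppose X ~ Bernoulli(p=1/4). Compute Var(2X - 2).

For X ~ Bernoulli(p=1/4):
Var(X) = \frac{3}{16}
Var(2X - 2) = (2)² × Var(X) = 4 × \frac{3}{16} = \frac{3}{4}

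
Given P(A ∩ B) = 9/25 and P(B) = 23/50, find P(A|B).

P(A|B) = P(A ∩ B) / P(B)
= (9/25) / (23/50)
= 18/23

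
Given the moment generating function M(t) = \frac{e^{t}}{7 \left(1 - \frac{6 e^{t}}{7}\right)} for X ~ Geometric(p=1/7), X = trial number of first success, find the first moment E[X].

To find E[X], compute M^(1)(0):
M^(1)(t) = \frac{e^{t}}{7 \left(1 - \frac{6 e^{t}}{7}\right)} + \frac{6 e^{2 t}}{49 \left(1 - \frac{6 e^{t}}{7}\right)^{2}}
M^(1)(0) = 7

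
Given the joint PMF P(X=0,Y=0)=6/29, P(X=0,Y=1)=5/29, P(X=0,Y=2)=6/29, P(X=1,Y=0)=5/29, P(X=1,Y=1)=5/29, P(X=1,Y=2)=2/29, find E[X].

First find marginal of X:
P(X=0) = 17/29
P(X=1) = 12/29
E[X] = 0 × 17/29 + 1 × 12/29 = 12/29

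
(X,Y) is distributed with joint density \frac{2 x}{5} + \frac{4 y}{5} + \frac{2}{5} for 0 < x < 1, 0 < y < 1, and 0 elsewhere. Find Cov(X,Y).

E[XY] = ∫∫ xy × f(x,y) dx dy = \frac{3}{10}
E[X] = \frac{8}{15}
E[Y] = \frac{17}{30}
Cov(X,Y) = E[XY] - E[X]E[Y] = - \frac{1}{450}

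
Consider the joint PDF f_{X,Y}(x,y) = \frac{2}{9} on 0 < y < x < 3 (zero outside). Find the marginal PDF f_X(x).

f_X(x) = ∫_0^x \frac{2}{9} dy = \frac{2 x}{9}
for 0 < x < 3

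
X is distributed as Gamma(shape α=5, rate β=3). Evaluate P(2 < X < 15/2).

P(2 < X < 15/2) = ∫_{2}^{15/2} f(x) dx
where f(x) = \frac{81 x^{4} e^{- 3 x}}{8}
= - \frac{1645283}{128 e^{\frac{45}{2}}} + \frac{115}{e^{6}}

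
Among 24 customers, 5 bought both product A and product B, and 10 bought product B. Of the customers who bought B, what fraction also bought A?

P(A ∩ B) = 5/24
P(B) = 10/24 = 5/12
P(A|B) = P(A ∩ B) / P(B) = (5/24) / (5/12) = 1/2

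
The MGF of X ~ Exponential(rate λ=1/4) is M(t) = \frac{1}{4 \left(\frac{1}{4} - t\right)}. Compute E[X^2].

To find E[X^2], compute M^(2)(0):
M^(1)(t) = \frac{1}{4 \left(\frac{1}{4} - t\right)^{2}}
M^(2)(t) = \frac{1}{2 \left(\frac{1}{4} - t\right)^{3}}
M^(2)(0) = 32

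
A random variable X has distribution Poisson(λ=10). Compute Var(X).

For X ~ Poisson(λ=10):
Var(X) = 10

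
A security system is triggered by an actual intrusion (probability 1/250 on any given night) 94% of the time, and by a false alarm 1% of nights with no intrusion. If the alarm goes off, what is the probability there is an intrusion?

Let D = the rare event, + = positive/flagged.
P(D) = 1/250
P(+|D) = 94/100 = 47/50
P(+|D') = 1/100
P(+) = P(+|D)P(D) + P(+|D')P(D')
     = \frac{47}{50} × \frac{1}{250} + \frac{1}{100} × \frac{249}{250}
     = \frac{343}{25000}
P(D|+) = P(+|D)P(D)/P(+) = \frac{94}{343}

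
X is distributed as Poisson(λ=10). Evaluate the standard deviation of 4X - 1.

For X ~ Poisson(λ=10):
Var(X) = 10
SD(X) = √(Var(X)) = √(10) = \sqrt{10}
SD(4X - 1) = |4| × SD(X) = 4 × \sqrt{10} = 4 \sqrt{10}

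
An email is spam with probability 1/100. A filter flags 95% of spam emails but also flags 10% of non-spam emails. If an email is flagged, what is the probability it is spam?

Let D = the rare event, + = positive/flagged.
P(D) = 1/100
P(+|D) = 95/100 = 19/20
P(+|D') = 10/100 = 1/10
P(+) = P(+|D)P(D) + P(+|D')P(D')
     = \frac{19}{20} × \frac{1}{100} + \frac{1}{10} × \frac{99}{100}
     = \frac{217}{2000}
P(D|+) = P(+|D)P(D)/P(+) = \frac{19}{217}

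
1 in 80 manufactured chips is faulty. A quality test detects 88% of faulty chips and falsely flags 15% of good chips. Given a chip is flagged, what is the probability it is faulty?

Let D = the rare event, + = positive/flagged.
P(D) = 1/80
P(+|D) = 88/100 = 22/25
P(+|D') = 15/100 = 3/20
P(+) = P(+|D)P(D) + P(+|D')P(D')
     = \frac{22}{25} × \frac{1}{80} + \frac{3}{20} × \frac{79}{80}
     = \frac{1273}{8000}
P(D|+) = P(+|D)P(D)/P(+) = \frac{88}{1273}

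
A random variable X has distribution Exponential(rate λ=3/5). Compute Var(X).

For X ~ Exponential(rate λ=3/5):
Var(X) = \frac{25}{9}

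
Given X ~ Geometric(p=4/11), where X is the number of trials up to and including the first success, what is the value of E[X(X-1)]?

E[X(X-1)] = E[X² - X] = E[X²] - E[X]
E[X] = \frac{11}{4}
E[X²] = Var(X) + (E[X])² = \frac{77}{16} + (\frac{11}{4})² = \frac{99}{8}
E[X(X-1)] = \frac{99}{8} - \frac{11}{4} = \frac{77}{8}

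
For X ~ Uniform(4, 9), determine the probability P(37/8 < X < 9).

P(37/8 < X < 9) = ∫_{37/8}^{9} f(x) dx
where f(x) = \frac{1}{5}
= \frac{7}{8}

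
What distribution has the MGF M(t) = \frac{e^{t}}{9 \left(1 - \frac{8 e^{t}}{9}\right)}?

The MGF M(t) = \frac{e^{t}}{9 \left(1 - \frac{8 e^{t}}{9}\right)} is the standard form for the Geometric distribution.
Comparing with the known MGF formula identifies: Geometric(p=1/9), X = trial number of first success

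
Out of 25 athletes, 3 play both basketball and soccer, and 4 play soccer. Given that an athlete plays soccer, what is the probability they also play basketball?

P(A ∩ B) = 3/25
P(B) = 4/25
P(A|B) = P(A ∩ B) / P(B) = (3/25) / (4/25) = 3/4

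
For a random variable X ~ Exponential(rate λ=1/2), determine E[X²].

Using the identity E[X²] = Var(X) + (E[X])²:
E[X] = 2
Var(X) = 4
E[X²] = 4 + (2)²
= 8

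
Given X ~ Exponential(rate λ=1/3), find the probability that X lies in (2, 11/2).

P(2 < X < 11/2) = ∫_{2}^{11/2} f(x) dx
where f(x) = \frac{e^{- \frac{x}{3}}}{3}
= - \frac{1}{e^{\frac{11}{6}}} + e^{- \frac{2}{3}}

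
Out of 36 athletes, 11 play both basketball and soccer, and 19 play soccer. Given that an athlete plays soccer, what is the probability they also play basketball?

P(A ∩ B) = 11/36
P(B) = 19/36
P(A|B) = P(A ∩ B) / P(B) = (11/36) / (19/36) = 11/19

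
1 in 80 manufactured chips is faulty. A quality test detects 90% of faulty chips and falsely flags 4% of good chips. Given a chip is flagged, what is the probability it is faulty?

Let D = the rare event, + = positive/flagged.
P(D) = 1/80
P(+|D) = 90/100 = 9/10
P(+|D') = 4/100 = 1/25
P(+) = P(+|D)P(D) + P(+|D')P(D')
     = \frac{9}{10} × \frac{1}{80} + \frac{1}{25} × \frac{79}{80}
     = \frac{203}{4000}
P(D|+) = P(+|D)P(D)/P(+) = \frac{45}{203}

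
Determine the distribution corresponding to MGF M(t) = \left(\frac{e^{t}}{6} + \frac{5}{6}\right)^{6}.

The MGF M(t) = \left(\frac{e^{t}}{6} + \frac{5}{6}\right)^{6} is the standard form for the Binomial distribution.
Comparing with the known MGF formula identifies: Binomial(n=6, p=1/6)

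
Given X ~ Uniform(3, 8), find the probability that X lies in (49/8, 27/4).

P(49/8 < X < 27/4) = ∫_{49/8}^{27/4} f(x) dx
where f(x) = \frac{1}{5}
= \frac{1}{8}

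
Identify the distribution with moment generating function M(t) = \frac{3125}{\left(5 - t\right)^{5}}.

The MGF M(t) = \frac{3125}{\left(5 - t\right)^{5}} is the standard form for the Gamma distribution.
Comparing with the known MGF formula identifies: Gamma(shape α=5, rate β=5)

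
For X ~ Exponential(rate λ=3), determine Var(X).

For X ~ Exponential(rate λ=3):
Var(X) = \frac{1}{9}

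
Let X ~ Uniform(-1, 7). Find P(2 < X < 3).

P(2 < X < 3) = ∫_{2}^{3} f(x) dx
where f(x) = \frac{1}{8}
= \frac{1}{8}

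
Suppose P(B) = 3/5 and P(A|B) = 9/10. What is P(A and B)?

By definition, P(A|B) = P(A ∩ B) / P(B)
So P(A ∩ B) = P(A|B) × P(B)
= 9/10 × 3/5
= 27/50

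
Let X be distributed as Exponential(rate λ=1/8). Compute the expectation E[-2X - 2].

For X ~ Exponential(rate λ=1/8):
E[X] = 8
E[-2X - 2] = -2 × E[X] - 2 = -18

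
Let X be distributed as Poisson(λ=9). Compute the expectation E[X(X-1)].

E[X(X-1)] = E[X² - X] = E[X²] - E[X]
E[X] = 9
E[X²] = Var(X) + (E[X])² = 9 + (9)² = 90
E[X(X-1)] = 90 - 9 = 81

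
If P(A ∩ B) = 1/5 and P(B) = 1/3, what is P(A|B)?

P(A|B) = P(A ∩ B) / P(B)
= (1/5) / (1/3)
= 3/5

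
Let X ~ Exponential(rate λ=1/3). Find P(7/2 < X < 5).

P(7/2 < X < 5) = ∫_{7/2}^{5} f(x) dx
where f(x) = \frac{e^{- \frac{x}{3}}}{3}
= - \frac{1}{e^{\frac{5}{3}}} + e^{- \frac{7}{6}}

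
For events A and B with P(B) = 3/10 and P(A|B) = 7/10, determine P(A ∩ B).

By definition, P(A|B) = P(A ∩ B) / P(B)
So P(A ∩ B) = P(A|B) × P(B)
= 7/10 × 3/10
= 21/100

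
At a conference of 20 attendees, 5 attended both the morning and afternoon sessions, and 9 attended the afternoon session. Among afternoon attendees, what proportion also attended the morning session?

P(A ∩ B) = 5/20 = 1/4
P(B) = 9/20
P(A|B) = P(A ∩ B) / P(B) = (1/4) / (9/20) = 5/9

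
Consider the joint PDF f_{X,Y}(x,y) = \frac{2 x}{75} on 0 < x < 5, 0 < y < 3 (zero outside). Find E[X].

f_X(x) = ∫_0^3 \frac{2 x}{75} dy = \frac{2 x}{25}
E[X] = ∫_0^5 x × (\frac{2 x}{25}) dx = \frac{10}{3}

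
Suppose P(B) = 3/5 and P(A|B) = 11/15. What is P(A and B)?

By definition, P(A|B) = P(A ∩ B) / P(B)
So P(A ∩ B) = P(A|B) × P(B)
= 11/15 × 3/5
= 11/25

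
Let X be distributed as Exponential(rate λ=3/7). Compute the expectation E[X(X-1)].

E[X(X-1)] = E[X² - X] = E[X²] - E[X]
E[X] = \frac{7}{3}
E[X²] = Var(X) + (E[X])² = \frac{49}{9} + (\frac{7}{3})² = \frac{98}{9}
E[X(X-1)] = \frac{98}{9} - \frac{7}{3} = \frac{77}{9}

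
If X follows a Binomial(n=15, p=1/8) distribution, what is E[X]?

For X ~ Binomial(n=15, p=1/8), the expected value is:
E[X] = \frac{15}{8}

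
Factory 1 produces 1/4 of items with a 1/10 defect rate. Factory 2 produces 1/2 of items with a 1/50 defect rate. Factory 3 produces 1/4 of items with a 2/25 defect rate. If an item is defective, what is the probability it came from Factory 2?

Using Bayes' theorem:
P(F1) = 1/4, P(D|F1) = 1/10
P(F2) = 1/2, P(D|F2) = 1/50
P(F3) = 1/4, P(D|F3) = 2/25
P(D) = P(D|F1)P(F1) + P(D|F2)P(F2) + P(D|F3)P(F3)
     = \frac{11}{200}
P(F2|D) = P(D|F2)P(F2) / P(D)
= \frac{2}{11}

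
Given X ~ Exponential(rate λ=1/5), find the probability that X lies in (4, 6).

P(4 < X < 6) = ∫_{4}^{6} f(x) dx
where f(x) = \frac{e^{- \frac{x}{5}}}{5}
= - \frac{1 - e^{\frac{2}{5}}}{e^{\frac{6}{5}}}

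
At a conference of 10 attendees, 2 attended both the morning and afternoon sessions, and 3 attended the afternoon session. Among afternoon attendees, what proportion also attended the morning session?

P(A ∩ B) = 2/10 = 1/5
P(B) = 3/10
P(A|B) = P(A ∩ B) / P(B) = (1/5) / (3/10) = 2/3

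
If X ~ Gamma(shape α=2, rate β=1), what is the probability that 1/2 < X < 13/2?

P(1/2 < X < 13/2) = ∫_{1/2}^{13/2} f(x) dx
where f(x) = x e^{- x}
= \frac{3 \left(-5 + e^{6}\right)}{2 e^{\frac{13}{2}}}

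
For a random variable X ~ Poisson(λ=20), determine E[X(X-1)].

E[X(X-1)] = E[X² - X] = E[X²] - E[X]
E[X] = 20
E[X²] = Var(X) + (E[X])² = 20 + (20)² = 420
E[X(X-1)] = 420 - 20 = 400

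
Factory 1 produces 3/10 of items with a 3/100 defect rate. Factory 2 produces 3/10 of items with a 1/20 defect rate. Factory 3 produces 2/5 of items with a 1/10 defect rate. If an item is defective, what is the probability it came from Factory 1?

Using Bayes' theorem:
P(F1) = 3/10, P(D|F1) = 3/100
P(F2) = 3/10, P(D|F2) = 1/20
P(F3) = 2/5, P(D|F3) = 1/10
P(D) = P(D|F1)P(F1) + P(D|F2)P(F2) + P(D|F3)P(F3)
     = \frac{8}{125}
P(F1|D) = P(D|F1)P(F1) / P(D)
= \frac{9}{64}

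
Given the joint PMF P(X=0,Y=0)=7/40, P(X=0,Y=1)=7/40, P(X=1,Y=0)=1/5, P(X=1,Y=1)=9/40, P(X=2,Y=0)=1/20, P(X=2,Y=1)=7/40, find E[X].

First find marginal of X:
P(X=0) = 7/20
P(X=1) = 17/40
P(X=2) = 9/40
E[X] = 0 × 7/20 + 1 × 17/40 + 2 × 9/40 = 7/8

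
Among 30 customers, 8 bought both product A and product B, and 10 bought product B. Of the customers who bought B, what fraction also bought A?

P(A ∩ B) = 8/30 = 4/15
P(B) = 10/30 = 1/3
P(A|B) = P(A ∩ B) / P(B) = (4/15) / (1/3) = 4/5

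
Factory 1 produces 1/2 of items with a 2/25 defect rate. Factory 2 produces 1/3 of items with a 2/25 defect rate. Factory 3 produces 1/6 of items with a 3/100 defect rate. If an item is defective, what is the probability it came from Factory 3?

Using Bayes' theorem:
P(F1) = 1/2, P(D|F1) = 2/25
P(F2) = 1/3, P(D|F2) = 2/25
P(F3) = 1/6, P(D|F3) = 3/100
P(D) = P(D|F1)P(F1) + P(D|F2)P(F2) + P(D|F3)P(F3)
     = \frac{43}{600}
P(F3|D) = P(D|F3)P(F3) / P(D)
= \frac{3}{43}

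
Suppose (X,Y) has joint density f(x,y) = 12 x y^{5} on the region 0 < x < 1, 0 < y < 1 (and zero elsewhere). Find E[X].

E[X] = ∫_0^1 ∫_0^1 x × f(x,y) dy dx
= ∫_0^1 ∫_0^1 x × (12 x y^{5}) dy dx
= \frac{2}{3}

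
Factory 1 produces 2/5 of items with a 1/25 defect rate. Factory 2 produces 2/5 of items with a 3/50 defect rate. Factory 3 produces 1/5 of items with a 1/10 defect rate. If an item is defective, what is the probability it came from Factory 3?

Using Bayes' theorem:
P(F1) = 2/5, P(D|F1) = 1/25
P(F2) = 2/5, P(D|F2) = 3/50
P(F3) = 1/5, P(D|F3) = 1/10
P(D) = P(D|F1)P(F1) + P(D|F2)P(F2) + P(D|F3)P(F3)
     = \frac{3}{50}
P(F3|D) = P(D|F3)P(F3) / P(D)
= \frac{1}{3}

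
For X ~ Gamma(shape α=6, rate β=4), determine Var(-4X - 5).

For X ~ Gamma(shape α=6, rate β=4):
Var(X) = \frac{3}{8}
Var(-4X - 5) = (-4)² × Var(X) = 16 × \frac{3}{8} = 6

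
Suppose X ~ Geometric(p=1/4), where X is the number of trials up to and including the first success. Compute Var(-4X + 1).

For X ~ Geometric(p=1/4), where X is the number of trials up to and including the first success:
Var(X) = 12
Var(-4X + 1) = (-4)² × Var(X) = 16 × 12 = 192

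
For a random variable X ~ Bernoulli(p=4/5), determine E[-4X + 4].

For X ~ Bernoulli(p=4/5):
E[X] = \frac{4}{5}
E[-4X + 4] = -4 × E[X] + 4 = \frac{4}{5}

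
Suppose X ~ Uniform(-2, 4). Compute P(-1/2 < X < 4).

P(-1/2 < X < 4) = ∫_{-1/2}^{4} f(x) dx
where f(x) = \frac{1}{6}
= \frac{3}{4}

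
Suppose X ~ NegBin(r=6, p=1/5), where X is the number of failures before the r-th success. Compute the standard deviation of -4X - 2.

For X ~ NegBin(r=6, p=1/5), where X is the number of failures before the r-th success:
Var(X) = 120
SD(X) = √(Var(X)) = √(120) = 2 \sqrt{30}
SD(-4X - 2) = |-4| × SD(X) = 4 × 2 \sqrt{30} = 8 \sqrt{30}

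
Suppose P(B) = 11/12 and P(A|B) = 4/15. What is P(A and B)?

By definition, P(A|B) = P(A ∩ B) / P(B)
So P(A ∩ B) = P(A|B) × P(B)
= 4/15 × 11/12
= 11/45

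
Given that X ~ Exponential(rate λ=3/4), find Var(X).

For X ~ Exponential(rate λ=3/4):
Var(X) = \frac{16}{9}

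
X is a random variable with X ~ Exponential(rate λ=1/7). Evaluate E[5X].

For X ~ Exponential(rate λ=1/7):
E[X] = 7
E[5X] = 5 × E[X] + 0 = 35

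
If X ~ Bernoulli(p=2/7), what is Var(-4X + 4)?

For X ~ Bernoulli(p=2/7):
Var(X) = \frac{10}{49}
Var(-4X + 4) = (-4)² × Var(X) = 16 × \frac{10}{49} = \frac{160}{49}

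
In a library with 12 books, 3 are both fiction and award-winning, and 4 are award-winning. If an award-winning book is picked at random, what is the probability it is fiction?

P(A ∩ B) = 3/12 = 1/4
P(B) = 4/12 = 1/3
P(A|B) = P(A ∩ B) / P(B) = (1/4) / (1/3) = 3/4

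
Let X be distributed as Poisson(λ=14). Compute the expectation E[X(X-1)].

E[X(X-1)] = E[X² - X] = E[X²] - E[X]
E[X] = 14
E[X²] = Var(X) + (E[X])² = 14 + (14)² = 210
E[X(X-1)] = 210 - 14 = 196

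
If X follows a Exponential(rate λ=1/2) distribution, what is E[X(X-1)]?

E[X(X-1)] = E[X² - X] = E[X²] - E[X]
E[X] = 2
E[X²] = Var(X) + (E[X])² = 4 + (2)² = 8
E[X(X-1)] = 8 - 2 = 6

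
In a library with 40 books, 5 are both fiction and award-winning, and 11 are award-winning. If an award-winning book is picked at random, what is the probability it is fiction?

P(A ∩ B) = 5/40 = 1/8
P(B) = 11/40
P(A|B) = P(A ∩ B) / P(B) = (1/8) / (11/40) = 5/11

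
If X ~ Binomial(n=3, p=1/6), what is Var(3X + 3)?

For X ~ Binomial(n=3, p=1/6):
Var(X) = \frac{5}{12}
Var(3X + 3) = (3)² × Var(X) = 9 × \frac{5}{12} = \frac{15}{4}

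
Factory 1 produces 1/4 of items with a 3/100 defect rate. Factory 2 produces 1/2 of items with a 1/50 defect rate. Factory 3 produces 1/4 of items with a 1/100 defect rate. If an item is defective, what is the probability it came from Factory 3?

Using Bayes' theorem:
P(F1) = 1/4, P(D|F1) = 3/100
P(F2) = 1/2, P(D|F2) = 1/50
P(F3) = 1/4, P(D|F3) = 1/100
P(D) = P(D|F1)P(F1) + P(D|F2)P(F2) + P(D|F3)P(F3)
     = \frac{1}{50}
P(F3|D) = P(D|F3)P(F3) / P(D)
= \frac{1}{8}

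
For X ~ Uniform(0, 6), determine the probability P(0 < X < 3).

P(0 < X < 3) = ∫_{0}^{3} f(x) dx
where f(x) = \frac{1}{6}
= \frac{1}{2}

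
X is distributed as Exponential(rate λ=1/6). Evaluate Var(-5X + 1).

For X ~ Exponential(rate λ=1/6):
Var(X) = 36
Var(-5X + 1) = (-5)² × Var(X) = 25 × 36 = 900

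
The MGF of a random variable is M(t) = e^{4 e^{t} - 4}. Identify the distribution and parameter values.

The MGF M(t) = e^{4 e^{t} - 4} is the standard form for the Poisson distribution.
Comparing with the known MGF formula identifies: Poisson(λ=4)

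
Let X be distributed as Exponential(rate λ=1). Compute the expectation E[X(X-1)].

E[X(X-1)] = E[X² - X] = E[X²] - E[X]
E[X] = 1
E[X²] = Var(X) + (E[X])² = 1 + (1)² = 2
E[X(X-1)] = 2 - 1 = 1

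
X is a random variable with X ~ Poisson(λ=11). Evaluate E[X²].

Using the identity E[X²] = Var(X) + (E[X])²:
E[X] = 11
Var(X) = 11
E[X²] = 11 + (11)²
= 132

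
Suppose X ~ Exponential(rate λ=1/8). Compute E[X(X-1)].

E[X(X-1)] = E[X² - X] = E[X²] - E[X]
E[X] = 8
E[X²] = Var(X) + (E[X])² = 64 + (8)² = 128
E[X(X-1)] = 128 - 8 = 120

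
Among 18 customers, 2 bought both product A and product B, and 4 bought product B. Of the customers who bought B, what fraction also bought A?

P(A ∩ B) = 2/18 = 1/9
P(B) = 4/18 = 2/9
P(A|B) = P(A ∩ B) / P(B) = (1/9) / (2/9) = 1/2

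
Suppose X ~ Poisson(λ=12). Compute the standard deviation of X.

For X ~ Poisson(λ=12):
Var(X) = 12
SD(X) = √(Var(X)) = √(12) = 2 \sqrt{3}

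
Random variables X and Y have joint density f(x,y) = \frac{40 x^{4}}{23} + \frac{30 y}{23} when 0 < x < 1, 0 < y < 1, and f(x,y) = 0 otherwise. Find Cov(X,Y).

E[XY] = ∫∫ xy × f(x,y) dx dy = \frac{25}{69}
E[X] = \frac{85}{138}
E[Y] = \frac{14}{23}
Cov(X,Y) = E[XY] - E[X]E[Y] = - \frac{20}{1587}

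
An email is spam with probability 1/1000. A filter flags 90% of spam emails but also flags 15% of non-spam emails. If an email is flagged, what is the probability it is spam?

Let D = the rare event, + = positive/flagged.
P(D) = 1/1000
P(+|D) = 90/100 = 9/10
P(+|D') = 15/100 = 3/20
P(+) = P(+|D)P(D) + P(+|D')P(D')
     = \frac{9}{10} × \frac{1}{1000} + \frac{3}{20} × \frac{999}{1000}
     = \frac{603}{4000}
P(D|+) = P(+|D)P(D)/P(+) = \frac{2}{335}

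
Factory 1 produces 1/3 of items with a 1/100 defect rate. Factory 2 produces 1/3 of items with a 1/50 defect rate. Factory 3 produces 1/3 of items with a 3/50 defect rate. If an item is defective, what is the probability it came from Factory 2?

Using Bayes' theorem:
P(F1) = 1/3, P(D|F1) = 1/100
P(F2) = 1/3, P(D|F2) = 1/50
P(F3) = 1/3, P(D|F3) = 3/50
P(D) = P(D|F1)P(F1) + P(D|F2)P(F2) + P(D|F3)P(F3)
     = \frac{3}{100}
P(F2|D) = P(D|F2)P(F2) / P(D)
= \frac{2}{9}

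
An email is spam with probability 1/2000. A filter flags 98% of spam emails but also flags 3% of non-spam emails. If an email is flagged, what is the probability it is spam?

Let D = the rare event, + = positive/flagged.
P(D) = 1/2000
P(+|D) = 98/100 = 49/50
P(+|D') = 3/100
P(+) = P(+|D)P(D) + P(+|D')P(D')
     = \frac{49}{50} × \frac{1}{2000} + \frac{3}{100} × \frac{1999}{2000}
     = \frac{1219}{40000}
P(D|+) = P(+|D)P(D)/P(+) = \frac{98}{6095}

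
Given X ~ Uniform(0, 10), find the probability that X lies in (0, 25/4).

P(0 < X < 25/4) = ∫_{0}^{25/4} f(x) dx
where f(x) = \frac{1}{10}
= \frac{5}{8}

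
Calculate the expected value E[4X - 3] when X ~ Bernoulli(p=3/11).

For X ~ Bernoulli(p=3/11):
E[X] = \frac{3}{11}
E[4X - 3] = 4 × E[X] - 3 = - \frac{21}{11}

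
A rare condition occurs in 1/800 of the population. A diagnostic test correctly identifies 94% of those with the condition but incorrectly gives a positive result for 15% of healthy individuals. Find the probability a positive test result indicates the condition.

Let D = the rare event, + = positive/flagged.
P(D) = 1/800
P(+|D) = 94/100 = 47/50
P(+|D') = 15/100 = 3/20
P(+) = P(+|D)P(D) + P(+|D')P(D')
     = \frac{47}{50} × \frac{1}{800} + \frac{3}{20} × \frac{799}{800}
     = \frac{12079}{80000}
P(D|+) = P(+|D)P(D)/P(+) = \frac{2}{257}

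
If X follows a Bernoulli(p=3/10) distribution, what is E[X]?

For X ~ Bernoulli(p=3/10), the expected value is:
E[X] = \frac{3}{10}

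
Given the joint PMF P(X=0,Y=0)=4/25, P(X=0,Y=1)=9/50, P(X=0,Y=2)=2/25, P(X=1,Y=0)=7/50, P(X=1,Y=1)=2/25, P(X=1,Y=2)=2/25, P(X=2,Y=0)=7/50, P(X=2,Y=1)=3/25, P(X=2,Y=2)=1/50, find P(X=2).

P(X=2) = P(X=2,Y=0) + P(X=2,Y=1) + P(X=2,Y=2)
= 7/50 + 3/25 + 1/50
= 7/25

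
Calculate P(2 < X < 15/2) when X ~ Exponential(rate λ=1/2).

P(2 < X < 15/2) = ∫_{2}^{15/2} f(x) dx
where f(x) = \frac{e^{- \frac{x}{2}}}{2}
= - \frac{1}{e^{\frac{15}{4}}} + e^{-1}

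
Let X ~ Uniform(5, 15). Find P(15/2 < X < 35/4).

P(15/2 < X < 35/4) = ∫_{15/2}^{35/4} f(x) dx
where f(x) = \frac{1}{10}
= \frac{1}{8}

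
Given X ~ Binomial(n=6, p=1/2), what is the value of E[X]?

For X ~ Binomial(n=6, p=1/2), the expected value is:
E[X] = 3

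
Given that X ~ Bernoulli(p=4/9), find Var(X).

For X ~ Bernoulli(p=4/9):
Var(X) = \frac{20}{81}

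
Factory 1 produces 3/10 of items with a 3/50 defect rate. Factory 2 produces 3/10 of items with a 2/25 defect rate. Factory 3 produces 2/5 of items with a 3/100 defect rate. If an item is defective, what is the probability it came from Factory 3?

Using Bayes' theorem:
P(F1) = 3/10, P(D|F1) = 3/50
P(F2) = 3/10, P(D|F2) = 2/25
P(F3) = 2/5, P(D|F3) = 3/100
P(D) = P(D|F1)P(F1) + P(D|F2)P(F2) + P(D|F3)P(F3)
     = \frac{27}{500}
P(F3|D) = P(D|F3)P(F3) / P(D)
= \frac{2}{9}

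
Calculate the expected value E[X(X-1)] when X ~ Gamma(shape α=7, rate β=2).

E[X(X-1)] = E[X² - X] = E[X²] - E[X]
E[X] = \frac{7}{2}
E[X²] = Var(X) + (E[X])² = \frac{7}{4} + (\frac{7}{2})² = 14
E[X(X-1)] = 14 - \frac{7}{2} = \frac{21}{2}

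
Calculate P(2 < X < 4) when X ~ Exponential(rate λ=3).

P(2 < X < 4) = ∫_{2}^{4} f(x) dx
where f(x) = 3 e^{- 3 x}
= - \frac{1 - e^{6}}{e^{12}}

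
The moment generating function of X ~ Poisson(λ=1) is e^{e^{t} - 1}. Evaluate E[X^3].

To find E[X^3], compute M^(3)(0):
M^(1)(t) = e^{t} e^{e^{t} - 1}
M^(2)(t) = e^{2 t} e^{e^{t} - 1} + e^{t} e^{e^{t} - 1}
M^(3)(t) = e^{3 t} e^{e^{t} - 1} + 3 e^{2 t} e^{e^{t} - 1} + e^{t} e^{e^{t} - 1}
M^(3)(0) = 5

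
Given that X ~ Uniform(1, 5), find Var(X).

For X ~ Uniform(1, 5):
Var(X) = \frac{4}{3}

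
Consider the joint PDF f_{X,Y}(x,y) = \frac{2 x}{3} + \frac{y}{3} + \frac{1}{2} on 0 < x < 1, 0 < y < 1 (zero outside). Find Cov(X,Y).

E[XY] = ∫∫ xy × f(x,y) dx dy = \frac{7}{24}
E[X] = \frac{5}{9}
E[Y] = \frac{19}{36}
Cov(X,Y) = E[XY] - E[X]E[Y] = - \frac{1}{648}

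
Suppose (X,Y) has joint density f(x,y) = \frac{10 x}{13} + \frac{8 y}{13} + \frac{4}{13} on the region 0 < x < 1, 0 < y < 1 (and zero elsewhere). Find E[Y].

E[Y] = ∫_0^1 ∫_0^1 y × f(x,y) dx dy
= \frac{43}{78}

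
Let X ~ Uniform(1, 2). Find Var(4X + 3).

For X ~ Uniform(1, 2):
Var(X) = \frac{1}{12}
Var(4X + 3) = (4)² × Var(X) = 16 × \frac{1}{12} = \frac{4}{3}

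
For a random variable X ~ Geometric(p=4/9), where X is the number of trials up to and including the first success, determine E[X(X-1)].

E[X(X-1)] = E[X² - X] = E[X²] - E[X]
E[X] = \frac{9}{4}
E[X²] = Var(X) + (E[X])² = \frac{45}{16} + (\frac{9}{4})² = \frac{63}{8}
E[X(X-1)] = \frac{63}{8} - \frac{9}{4} = \frac{45}{8}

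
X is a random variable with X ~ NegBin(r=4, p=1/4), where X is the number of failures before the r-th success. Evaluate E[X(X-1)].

E[X(X-1)] = E[X² - X] = E[X²] - E[X]
E[X] = 12
E[X²] = Var(X) + (E[X])² = 48 + (12)² = 192
E[X(X-1)] = 192 - 12 = 180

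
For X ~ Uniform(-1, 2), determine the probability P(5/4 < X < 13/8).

P(5/4 < X < 13/8) = ∫_{5/4}^{13/8} f(x) dx
where f(x) = \frac{1}{3}
= \frac{1}{8}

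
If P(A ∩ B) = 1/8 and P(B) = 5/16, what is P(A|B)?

P(A|B) = P(A ∩ B) / P(B)
= (1/8) / (5/16)
= 2/5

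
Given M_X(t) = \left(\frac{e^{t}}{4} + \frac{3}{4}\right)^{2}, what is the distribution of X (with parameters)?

The MGF M(t) = \left(\frac{e^{t}}{4} + \frac{3}{4}\right)^{2} is the standard form for the Binomial distribution.
Comparing with the known MGF formula identifies: Binomial(n=2, p=1/4)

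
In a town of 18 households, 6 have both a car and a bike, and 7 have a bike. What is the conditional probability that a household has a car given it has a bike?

P(A ∩ B) = 6/18 = 1/3
P(B) = 7/18
P(A|B) = P(A ∩ B) / P(B) = (1/3) / (7/18) = 6/7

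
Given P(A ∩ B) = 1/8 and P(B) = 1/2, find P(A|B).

P(A|B) = P(A ∩ B) / P(B)
= (1/8) / (1/2)
= 1/4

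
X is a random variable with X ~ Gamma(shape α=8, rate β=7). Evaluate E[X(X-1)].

E[X(X-1)] = E[X² - X] = E[X²] - E[X]
E[X] = \frac{8}{7}
E[X²] = Var(X) + (E[X])² = \frac{8}{49} + (\frac{8}{7})² = \frac{72}{49}
E[X(X-1)] = \frac{72}{49} - \frac{8}{7} = \frac{16}{49}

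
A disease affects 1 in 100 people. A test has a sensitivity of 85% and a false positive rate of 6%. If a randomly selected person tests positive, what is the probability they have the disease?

Let D = the rare event, + = positive/flagged.
P(D) = 1/100
P(+|D) = 85/100 = 17/20
P(+|D') = 6/100 = 3/50
P(+) = P(+|D)P(D) + P(+|D')P(D')
     = \frac{17}{20} × \frac{1}{100} + \frac{3}{50} × \frac{99}{100}
     = \frac{679}{10000}
P(D|+) = P(+|D)P(D)/P(+) = \frac{85}{679}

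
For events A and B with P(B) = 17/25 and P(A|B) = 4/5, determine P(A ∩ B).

By definition, P(A|B) = P(A ∩ B) / P(B)
So P(A ∩ B) = P(A|B) × P(B)
= 4/5 × 17/25
= 68/125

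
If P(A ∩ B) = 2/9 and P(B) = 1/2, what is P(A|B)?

P(A|B) = P(A ∩ B) / P(B)
= (2/9) / (1/2)
= 4/9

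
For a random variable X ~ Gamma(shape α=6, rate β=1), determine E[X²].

Using the identity E[X²] = Var(X) + (E[X])²:
E[X] = 6
Var(X) = 6
E[X²] = 6 + (6)²
= 42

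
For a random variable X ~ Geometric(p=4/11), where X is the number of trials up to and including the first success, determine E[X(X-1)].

E[X(X-1)] = E[X² - X] = E[X²] - E[X]
E[X] = \frac{11}{4}
E[X²] = Var(X) + (E[X])² = \frac{77}{16} + (\frac{11}{4})² = \frac{99}{8}
E[X(X-1)] = \frac{99}{8} - \frac{11}{4} = \frac{77}{8}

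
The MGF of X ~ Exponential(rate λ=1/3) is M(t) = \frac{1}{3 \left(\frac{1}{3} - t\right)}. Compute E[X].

To find E[X], compute M^(1)(0):
M^(1)(t) = \frac{1}{3 \left(\frac{1}{3} - t\right)^{2}}
M^(1)(0) = 3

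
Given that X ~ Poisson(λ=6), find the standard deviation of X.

For X ~ Poisson(λ=6):
Var(X) = 6
SD(X) = √(Var(X)) = √(6) = \sqrt{6}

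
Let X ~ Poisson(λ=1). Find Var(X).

For X ~ Poisson(λ=1):
Var(X) = 1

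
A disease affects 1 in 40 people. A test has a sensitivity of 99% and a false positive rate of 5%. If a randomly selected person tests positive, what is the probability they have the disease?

Let D = the rare event, + = positive/flagged.
P(D) = 1/40
P(+|D) = 99/100
P(+|D') = 5/100 = 1/20
P(+) = P(+|D)P(D) + P(+|D')P(D')
     = \frac{99}{100} × \frac{1}{40} + \frac{1}{20} × \frac{39}{40}
     = \frac{147}{2000}
P(D|+) = P(+|D)P(D)/P(+) = \frac{33}{98}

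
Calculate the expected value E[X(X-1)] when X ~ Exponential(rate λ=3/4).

E[X(X-1)] = E[X² - X] = E[X²] - E[X]
E[X] = \frac{4}{3}
E[X²] = Var(X) + (E[X])² = \frac{16}{9} + (\frac{4}{3})² = \frac{32}{9}
E[X(X-1)] = \frac{32}{9} - \frac{4}{3} = \frac{20}{9}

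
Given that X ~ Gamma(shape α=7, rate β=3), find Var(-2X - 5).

For X ~ Gamma(shape α=7, rate β=3):
Var(X) = \frac{7}{9}
Var(-2X - 5) = (-2)² × Var(X) = 4 × \frac{7}{9} = \frac{28}{9}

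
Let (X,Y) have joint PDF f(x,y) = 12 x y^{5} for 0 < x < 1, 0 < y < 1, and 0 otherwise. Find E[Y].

E[Y] = ∫_0^1 ∫_0^1 y × f(x,y) dx dy
= \frac{6}{7}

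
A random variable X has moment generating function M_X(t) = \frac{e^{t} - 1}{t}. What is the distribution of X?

The MGF M(t) = \frac{e^{t} - 1}{t} is the standard form for the Uniform distribution.
Comparing with the known MGF formula identifies: Uniform(0, 1)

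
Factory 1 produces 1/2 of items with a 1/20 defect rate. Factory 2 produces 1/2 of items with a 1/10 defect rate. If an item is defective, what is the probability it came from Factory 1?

Using Bayes' theorem:
P(F1) = 1/2, P(D|F1) = 1/20
P(F2) = 1/2, P(D|F2) = 1/10
P(D) = P(D|F1)P(F1) + P(D|F2)P(F2)
     = \frac{3}{40}
P(F1|D) = P(D|F1)P(F1) / P(D)
= \frac{1}{3}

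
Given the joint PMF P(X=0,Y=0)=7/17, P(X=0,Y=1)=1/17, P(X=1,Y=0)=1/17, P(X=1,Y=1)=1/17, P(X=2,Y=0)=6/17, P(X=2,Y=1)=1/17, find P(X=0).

P(X=0) = P(X=0,Y=0) + P(X=0,Y=1)
= 7/17 + 1/17
= 8/17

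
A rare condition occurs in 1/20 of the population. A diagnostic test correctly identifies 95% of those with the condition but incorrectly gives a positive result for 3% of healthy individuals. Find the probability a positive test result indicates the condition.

Let D = the rare event, + = positive/flagged.
P(D) = 1/20
P(+|D) = 95/100 = 19/20
P(+|D') = 3/100
P(+) = P(+|D)P(D) + P(+|D')P(D')
     = \frac{19}{20} × \frac{1}{20} + \frac{3}{100} × \frac{19}{20}
     = \frac{19}{250}
P(D|+) = P(+|D)P(D)/P(+) = \frac{5}{8}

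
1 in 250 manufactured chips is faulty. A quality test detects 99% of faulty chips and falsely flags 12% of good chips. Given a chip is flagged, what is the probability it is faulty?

Let D = the rare event, + = positive/flagged.
P(D) = 1/250
P(+|D) = 99/100
P(+|D') = 12/100 = 3/25
P(+) = P(+|D)P(D) + P(+|D')P(D')
     = \frac{99}{100} × \frac{1}{250} + \frac{3}{25} × \frac{249}{250}
     = \frac{3087}{25000}
P(D|+) = P(+|D)P(D)/P(+) = \frac{11}{343}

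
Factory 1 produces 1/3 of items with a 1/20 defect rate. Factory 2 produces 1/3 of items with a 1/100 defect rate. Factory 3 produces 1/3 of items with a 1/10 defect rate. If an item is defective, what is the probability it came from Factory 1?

Using Bayes' theorem:
P(F1) = 1/3, P(D|F1) = 1/20
P(F2) = 1/3, P(D|F2) = 1/100
P(F3) = 1/3, P(D|F3) = 1/10
P(D) = P(D|F1)P(F1) + P(D|F2)P(F2) + P(D|F3)P(F3)
     = \frac{4}{75}
P(F1|D) = P(D|F1)P(F1) / P(D)
= \frac{5}{16}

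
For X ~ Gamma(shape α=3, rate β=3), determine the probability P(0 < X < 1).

P(0 < X < 1) = ∫_{0}^{1} f(x) dx
where f(x) = \frac{27 x^{2} e^{- 3 x}}{2}
= 1 - \frac{17}{2 e^{3}}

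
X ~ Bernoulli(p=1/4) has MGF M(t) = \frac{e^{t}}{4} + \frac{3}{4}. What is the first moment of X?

To find E[X], compute M^(1)(0):
M^(1)(t) = \frac{e^{t}}{4}
M^(1)(0) = \frac{1}{4}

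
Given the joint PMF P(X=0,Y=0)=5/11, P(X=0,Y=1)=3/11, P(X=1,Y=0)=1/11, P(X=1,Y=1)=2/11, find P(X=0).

P(X=0) = P(X=0,Y=0) + P(X=0,Y=1)
= 5/11 + 3/11
= 8/11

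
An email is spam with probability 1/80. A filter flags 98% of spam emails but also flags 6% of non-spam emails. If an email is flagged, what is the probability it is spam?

Let D = the rare event, + = positive/flagged.
P(D) = 1/80
P(+|D) = 98/100 = 49/50
P(+|D') = 6/100 = 3/50
P(+) = P(+|D)P(D) + P(+|D')P(D')
     = \frac{49}{50} × \frac{1}{80} + \frac{3}{50} × \frac{79}{80}
     = \frac{143}{2000}
P(D|+) = P(+|D)P(D)/P(+) = \frac{49}{286}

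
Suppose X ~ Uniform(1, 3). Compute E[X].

For X ~ Uniform(1, 3), the expected value is:
E[X] = 2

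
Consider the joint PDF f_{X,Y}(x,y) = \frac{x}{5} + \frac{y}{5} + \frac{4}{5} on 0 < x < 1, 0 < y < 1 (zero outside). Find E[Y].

E[Y] = ∫_0^1 ∫_0^1 y × f(x,y) dx dy
= \frac{31}{60}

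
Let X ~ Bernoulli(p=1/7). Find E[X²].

Using the identity E[X²] = Var(X) + (E[X])²:
E[X] = \frac{1}{7}
Var(X) = \frac{6}{49}
E[X²] = \frac{6}{49} + (\frac{1}{7})²
= \frac{1}{7}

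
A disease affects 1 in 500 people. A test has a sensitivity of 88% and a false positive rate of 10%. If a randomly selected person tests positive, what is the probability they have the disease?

Let D = the rare event, + = positive/flagged.
P(D) = 1/500
P(+|D) = 88/100 = 22/25
P(+|D') = 10/100 = 1/10
P(+) = P(+|D)P(D) + P(+|D')P(D')
     = \frac{22}{25} × \frac{1}{500} + \frac{1}{10} × \frac{499}{500}
     = \frac{2539}{25000}
P(D|+) = P(+|D)P(D)/P(+) = \frac{44}{2539}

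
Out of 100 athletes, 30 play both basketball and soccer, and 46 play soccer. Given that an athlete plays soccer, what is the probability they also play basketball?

P(A ∩ B) = 30/100 = 3/10
P(B) = 46/100 = 23/50
P(A|B) = P(A ∩ B) / P(B) = (3/10) / (23/50) = 15/23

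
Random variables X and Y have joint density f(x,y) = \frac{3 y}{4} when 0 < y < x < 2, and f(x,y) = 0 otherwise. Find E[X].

f_X(x) = ∫_0^x \frac{3 y}{4} dy = \frac{3 x^{2}}{8}
E[X] = ∫_0^2 x × (\frac{3 x^{2}}{8}) dx = \frac{3}{2}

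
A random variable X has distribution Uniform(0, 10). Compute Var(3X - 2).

For X ~ Uniform(0, 10):
Var(X) = \frac{25}{3}
Var(3X - 2) = (3)² × Var(X) = 9 × \frac{25}{3} = 75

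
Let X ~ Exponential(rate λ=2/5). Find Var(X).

For X ~ Exponential(rate λ=2/5):
Var(X) = \frac{25}{4}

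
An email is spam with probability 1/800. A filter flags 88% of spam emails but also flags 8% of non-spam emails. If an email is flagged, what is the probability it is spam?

Let D = the rare event, + = positive/flagged.
P(D) = 1/800
P(+|D) = 88/100 = 22/25
P(+|D') = 8/100 = 2/25
P(+) = P(+|D)P(D) + P(+|D')P(D')
     = \frac{22}{25} × \frac{1}{800} + \frac{2}{25} × \frac{799}{800}
     = \frac{81}{1000}
P(D|+) = P(+|D)P(D)/P(+) = \frac{11}{810}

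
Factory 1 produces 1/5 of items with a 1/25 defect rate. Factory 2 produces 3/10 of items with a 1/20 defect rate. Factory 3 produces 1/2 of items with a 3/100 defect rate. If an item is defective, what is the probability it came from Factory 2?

Using Bayes' theorem:
P(F1) = 1/5, P(D|F1) = 1/25
P(F2) = 3/10, P(D|F2) = 1/20
P(F3) = 1/2, P(D|F3) = 3/100
P(D) = P(D|F1)P(F1) + P(D|F2)P(F2) + P(D|F3)P(F3)
     = \frac{19}{500}
P(F2|D) = P(D|F2)P(F2) / P(D)
= \frac{15}{38}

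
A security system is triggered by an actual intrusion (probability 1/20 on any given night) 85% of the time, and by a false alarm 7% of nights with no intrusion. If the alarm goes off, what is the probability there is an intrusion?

Let D = the rare event, + = positive/flagged.
P(D) = 1/20
P(+|D) = 85/100 = 17/20
P(+|D') = 7/100
P(+) = P(+|D)P(D) + P(+|D')P(D')
     = \frac{17}{20} × \frac{1}{20} + \frac{7}{100} × \frac{19}{20}
     = \frac{109}{1000}
P(D|+) = P(+|D)P(D)/P(+) = \frac{85}{218}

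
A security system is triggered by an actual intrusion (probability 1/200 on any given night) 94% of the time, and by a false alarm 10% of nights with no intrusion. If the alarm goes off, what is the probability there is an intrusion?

Let D = the rare event, + = positive/flagged.
P(D) = 1/200
P(+|D) = 94/100 = 47/50
P(+|D') = 10/100 = 1/10
P(+) = P(+|D)P(D) + P(+|D')P(D')
     = \frac{47}{50} × \frac{1}{200} + \frac{1}{10} × \frac{199}{200}
     = \frac{521}{5000}
P(D|+) = P(+|D)P(D)/P(+) = \frac{47}{1042}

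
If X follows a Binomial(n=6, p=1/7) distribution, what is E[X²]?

Using the identity E[X²] = Var(X) + (E[X])²:
E[X] = \frac{6}{7}
Var(X) = \frac{36}{49}
E[X²] = \frac{36}{49} + (\frac{6}{7})²
= \frac{72}{49}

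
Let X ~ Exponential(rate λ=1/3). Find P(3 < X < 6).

P(3 < X < 6) = ∫_{3}^{6} f(x) dx
where f(x) = \frac{e^{- \frac{x}{3}}}{3}
= - \frac{1 - e}{e^{2}}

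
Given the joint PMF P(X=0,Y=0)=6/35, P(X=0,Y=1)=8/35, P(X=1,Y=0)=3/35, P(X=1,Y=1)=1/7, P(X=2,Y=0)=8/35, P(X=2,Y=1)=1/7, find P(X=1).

P(X=1) = P(X=1,Y=0) + P(X=1,Y=1)
= 3/35 + 1/7
= 8/35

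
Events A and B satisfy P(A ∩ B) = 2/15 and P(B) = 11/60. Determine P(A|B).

P(A|B) = P(A ∩ B) / P(B)
= (2/15) / (11/60)
= 8/11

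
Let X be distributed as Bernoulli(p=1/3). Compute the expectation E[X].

For X ~ Bernoulli(p=1/3), the expected value is:
E[X] = \frac{1}{3}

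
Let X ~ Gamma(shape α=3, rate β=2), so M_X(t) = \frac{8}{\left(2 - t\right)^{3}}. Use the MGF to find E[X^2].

To find E[X^2], compute M^(2)(0):
M^(1)(t) = \frac{24}{\left(2 - t\right)^{4}}
M^(2)(t) = \frac{96}{\left(2 - t\right)^{5}}
M^(2)(0) = 3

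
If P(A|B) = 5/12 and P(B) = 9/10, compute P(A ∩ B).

By definition, P(A|B) = P(A ∩ B) / P(B)
So P(A ∩ B) = P(A|B) × P(B)
= 5/12 × 9/10
= 3/8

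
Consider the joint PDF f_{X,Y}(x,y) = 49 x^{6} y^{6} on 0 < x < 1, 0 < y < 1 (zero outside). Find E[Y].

E[Y] = ∫_0^1 ∫_0^1 y × f(x,y) dx dy
= \frac{7}{8}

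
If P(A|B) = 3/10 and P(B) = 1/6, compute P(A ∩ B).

By definition, P(A|B) = P(A ∩ B) / P(B)
So P(A ∩ B) = P(A|B) × P(B)
= 3/10 × 1/6
= 1/20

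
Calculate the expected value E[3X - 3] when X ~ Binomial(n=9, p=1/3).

For X ~ Binomial(n=9, p=1/3):
E[X] = 3
E[3X - 3] = 3 × E[X] - 3 = 6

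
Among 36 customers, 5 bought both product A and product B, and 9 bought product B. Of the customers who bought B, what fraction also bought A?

P(A ∩ B) = 5/36
P(B) = 9/36 = 1/4
P(A|B) = P(A ∩ B) / P(B) = (5/36) / (1/4) = 5/9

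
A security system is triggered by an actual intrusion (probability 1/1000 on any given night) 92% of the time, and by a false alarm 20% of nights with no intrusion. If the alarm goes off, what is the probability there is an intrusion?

Let D = the rare event, + = positive/flagged.
P(D) = 1/1000
P(+|D) = 92/100 = 23/25
P(+|D') = 20/100 = 1/5
P(+) = P(+|D)P(D) + P(+|D')P(D')
     = \frac{23}{25} × \frac{1}{1000} + \frac{1}{5} × \frac{999}{1000}
     = \frac{2509}{12500}
P(D|+) = P(+|D)P(D)/P(+) = \frac{23}{5018}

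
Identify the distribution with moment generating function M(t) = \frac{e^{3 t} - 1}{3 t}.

The MGF M(t) = \frac{e^{3 t} - 1}{3 t} is the standard form for the Uniform distribution.
Comparing with the known MGF formula identifies: Uniform(0, 3)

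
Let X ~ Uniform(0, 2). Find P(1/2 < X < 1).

P(1/2 < X < 1) = ∫_{1/2}^{1} f(x) dx
where f(x) = \frac{1}{2}
= \frac{1}{4}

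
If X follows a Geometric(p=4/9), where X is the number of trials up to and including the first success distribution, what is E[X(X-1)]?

E[X(X-1)] = E[X² - X] = E[X²] - E[X]
E[X] = \frac{9}{4}
E[X²] = Var(X) + (E[X])² = \frac{45}{16} + (\frac{9}{4})² = \frac{63}{8}
E[X(X-1)] = \frac{63}{8} - \frac{9}{4} = \frac{45}{8}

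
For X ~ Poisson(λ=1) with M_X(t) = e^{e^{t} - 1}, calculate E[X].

To find E[X], compute M^(1)(0):
M^(1)(t) = e^{t} e^{e^{t} - 1}
M^(1)(0) = 1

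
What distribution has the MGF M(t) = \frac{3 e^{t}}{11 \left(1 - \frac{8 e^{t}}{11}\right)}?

The MGF M(t) = \frac{3 e^{t}}{11 \left(1 - \frac{8 e^{t}}{11}\right)} is the standard form for the Geometric distribution.
Comparing with the known MGF formula identifies: Geometric(p=3/11), X = trial number of first success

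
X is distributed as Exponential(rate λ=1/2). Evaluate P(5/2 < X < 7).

P(5/2 < X < 7) = ∫_{5/2}^{7} f(x) dx
where f(x) = \frac{e^{- \frac{x}{2}}}{2}
= - \frac{1}{e^{\frac{7}{2}}} + e^{- \frac{5}{4}}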